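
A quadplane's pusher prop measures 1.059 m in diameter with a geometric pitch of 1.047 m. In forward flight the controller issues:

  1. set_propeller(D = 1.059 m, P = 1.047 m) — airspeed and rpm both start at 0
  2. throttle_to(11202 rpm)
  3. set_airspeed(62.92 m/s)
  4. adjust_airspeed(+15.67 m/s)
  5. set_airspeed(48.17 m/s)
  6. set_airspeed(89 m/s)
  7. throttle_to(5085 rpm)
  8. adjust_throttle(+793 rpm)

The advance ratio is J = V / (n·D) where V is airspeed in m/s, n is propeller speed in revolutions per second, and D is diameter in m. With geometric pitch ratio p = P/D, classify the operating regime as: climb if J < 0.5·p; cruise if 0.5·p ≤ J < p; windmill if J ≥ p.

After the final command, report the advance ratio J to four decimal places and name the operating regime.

J = 0.8579, regime = cruise

set_propeller: D = 1.059 m, P = 1.047 m (p = P/D = 0.988669); state ← (V=0, rpm=0)
throttle_to(11202): rpm ← 11202
set_airspeed(62.92): V ← 62.92 m/s
adjust_airspeed(+15.67): V ← 62.92 +15.67 = 78.59 m/s
set_airspeed(48.17): V ← 48.17 m/s
set_airspeed(89): V ← 89 m/s
throttle_to(5085): rpm ← 5085
adjust_throttle(+793): rpm ← 5085 +793 = 5878
final state: V = 89 m/s, rpm = 5878 → n = rpm/60 = 97.966667 rev/s
J = V / (n·D) = 89 / (97.966667 × 1.059) = 0.857859
regime bands: climb J<0.4943 | cruise [0.4943, 0.9887) | windmill J≥0.9887
J = 0.8579 → cruise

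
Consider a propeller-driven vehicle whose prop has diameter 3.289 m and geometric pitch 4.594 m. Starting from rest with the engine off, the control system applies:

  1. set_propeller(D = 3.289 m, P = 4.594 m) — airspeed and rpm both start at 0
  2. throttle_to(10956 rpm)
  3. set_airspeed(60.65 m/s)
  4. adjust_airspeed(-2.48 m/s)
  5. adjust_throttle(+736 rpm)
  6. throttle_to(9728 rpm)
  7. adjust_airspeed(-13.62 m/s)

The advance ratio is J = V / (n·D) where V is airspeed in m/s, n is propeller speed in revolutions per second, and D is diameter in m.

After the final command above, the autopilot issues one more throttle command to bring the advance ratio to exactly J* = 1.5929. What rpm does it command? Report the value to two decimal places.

set_propeller: D = 3.289 m, P = 4.594 m (p = P/D = 1.396777); state ← (V=0, rpm=0)
throttle_to(10956): rpm ← 10956
set_airspeed(60.65): V ← 60.65 m/s
adjust_airspeed(-2.48): V ← 60.65 -2.48 = 58.17 m/s
adjust_throttle(+736): rpm ← 10956 +736 = 11692
throttle_to(9728): rpm ← 9728
adjust_airspeed(-13.62): V ← 58.17 -13.62 = 44.55 m/s
final state: V = 44.55 m/s, rpm = 9728 → n = rpm/60 = 162.133333 rev/s
target J* = 1.5929; solve J* = V/(n·D) for n: n = V/(J*·D) = 44.55/(1.5929 × 3.289) = 8.503453 rev/s
rpm = 60·n = 510.207188

rpm = 510.21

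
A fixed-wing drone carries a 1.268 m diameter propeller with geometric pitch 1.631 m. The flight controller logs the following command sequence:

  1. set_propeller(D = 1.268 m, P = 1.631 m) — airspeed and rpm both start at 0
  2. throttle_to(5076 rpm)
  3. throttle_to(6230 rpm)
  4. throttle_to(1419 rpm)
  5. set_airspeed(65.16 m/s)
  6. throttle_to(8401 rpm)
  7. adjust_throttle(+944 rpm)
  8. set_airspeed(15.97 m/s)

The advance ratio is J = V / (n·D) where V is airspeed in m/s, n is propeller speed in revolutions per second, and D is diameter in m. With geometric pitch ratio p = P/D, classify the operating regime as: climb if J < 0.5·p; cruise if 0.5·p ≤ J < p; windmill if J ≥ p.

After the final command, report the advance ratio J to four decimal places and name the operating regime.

J = 0.0809, regime = climb

set_propeller: D = 1.268 m, P = 1.631 m (p = P/D = 1.286278); state ← (V=0, rpm=0)
throttle_to(5076): rpm ← 5076
throttle_to(6230): rpm ← 6230
throttle_to(1419): rpm ← 1419
set_airspeed(65.16): V ← 65.16 m/s
throttle_to(8401): rpm ← 8401
adjust_throttle(+944): rpm ← 8401 +944 = 9345
set_airspeed(15.97): V ← 15.97 m/s
final state: V = 15.97 m/s, rpm = 9345 → n = rpm/60 = 155.750000 rev/s
J = V / (n·D) = 15.97 / (155.750000 × 1.268) = 0.080864
regime bands: climb J<0.6431 | cruise [0.6431, 1.2863) | windmill J≥1.2863
J = 0.0809 → climb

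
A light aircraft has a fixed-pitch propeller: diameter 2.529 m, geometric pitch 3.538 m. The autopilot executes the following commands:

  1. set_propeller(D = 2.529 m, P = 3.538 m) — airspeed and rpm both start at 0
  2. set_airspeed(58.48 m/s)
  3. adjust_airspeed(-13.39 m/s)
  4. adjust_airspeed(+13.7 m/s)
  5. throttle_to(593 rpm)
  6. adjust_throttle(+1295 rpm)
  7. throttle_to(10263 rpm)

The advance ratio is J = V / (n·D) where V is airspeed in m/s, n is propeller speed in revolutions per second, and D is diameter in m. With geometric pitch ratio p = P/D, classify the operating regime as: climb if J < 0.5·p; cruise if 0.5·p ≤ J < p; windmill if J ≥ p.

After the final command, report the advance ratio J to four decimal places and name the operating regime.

set_propeller: D = 2.529 m, P = 3.538 m (p = P/D = 1.398972); state ← (V=0, rpm=0)
set_airspeed(58.48): V ← 58.48 m/s
adjust_airspeed(-13.39): V ← 58.48 -13.39 = 45.09 m/s
adjust_airspeed(+13.7): V ← 45.09 +13.7 = 58.79 m/s
throttle_to(593): rpm ← 593
adjust_throttle(+1295): rpm ← 593 +1295 = 1888
throttle_to(10263): rpm ← 10263
final state: V = 58.79 m/s, rpm = 10263 → n = rpm/60 = 171.050000 rev/s
J = V / (n·D) = 58.79 / (171.050000 × 2.529) = 0.135904
regime bands: climb J<0.6995 | cruise [0.6995, 1.3990) | windmill J≥1.3990
J = 0.1359 → climb

J = 0.1359, regime = climb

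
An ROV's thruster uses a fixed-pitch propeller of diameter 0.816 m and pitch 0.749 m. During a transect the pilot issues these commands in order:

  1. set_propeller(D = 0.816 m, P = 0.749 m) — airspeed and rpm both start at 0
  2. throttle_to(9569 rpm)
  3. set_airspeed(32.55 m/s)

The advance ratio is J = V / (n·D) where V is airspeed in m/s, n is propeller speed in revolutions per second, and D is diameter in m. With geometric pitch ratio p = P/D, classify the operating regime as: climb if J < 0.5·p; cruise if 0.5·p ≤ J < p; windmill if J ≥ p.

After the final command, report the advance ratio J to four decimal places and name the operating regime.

set_propeller: D = 0.816 m, P = 0.749 m (p = P/D = 0.917892); state ← (V=0, rpm=0)
throttle_to(9569): rpm ← 9569
set_airspeed(32.55): V ← 32.55 m/s
final state: V = 32.55 m/s, rpm = 9569 → n = rpm/60 = 159.483333 rev/s
J = V / (n·D) = 32.55 / (159.483333 × 0.816) = 0.250118
regime bands: climb J<0.4589 | cruise [0.4589, 0.9179) | windmill J≥0.9179
J = 0.2501 → climb

J = 0.2501, regime = climb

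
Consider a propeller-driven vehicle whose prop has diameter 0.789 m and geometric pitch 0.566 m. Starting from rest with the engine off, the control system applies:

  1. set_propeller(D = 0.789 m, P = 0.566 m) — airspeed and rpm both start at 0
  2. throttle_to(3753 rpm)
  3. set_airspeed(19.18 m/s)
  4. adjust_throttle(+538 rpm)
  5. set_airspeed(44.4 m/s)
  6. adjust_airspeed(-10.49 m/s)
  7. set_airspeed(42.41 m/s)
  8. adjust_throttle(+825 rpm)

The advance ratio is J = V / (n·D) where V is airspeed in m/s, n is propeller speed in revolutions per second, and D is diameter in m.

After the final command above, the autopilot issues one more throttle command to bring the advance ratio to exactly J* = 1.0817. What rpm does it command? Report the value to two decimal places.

rpm = 2981.51

set_propeller: D = 0.789 m, P = 0.566 m (p = P/D = 0.717364); state ← (V=0, rpm=0)
throttle_to(3753): rpm ← 3753
set_airspeed(19.18): V ← 19.18 m/s
adjust_throttle(+538): rpm ← 3753 +538 = 4291
set_airspeed(44.4): V ← 44.4 m/s
adjust_airspeed(-10.49): V ← 44.4 -10.49 = 33.91 m/s
set_airspeed(42.41): V ← 42.41 m/s
adjust_throttle(+825): rpm ← 4291 +825 = 5116
final state: V = 42.41 m/s, rpm = 5116 → n = rpm/60 = 85.266667 rev/s
target J* = 1.0817; solve J* = V/(n·D) for n: n = V/(J*·D) = 42.41/(1.0817 × 0.789) = 49.691767 rev/s
rpm = 60·n = 2981.506016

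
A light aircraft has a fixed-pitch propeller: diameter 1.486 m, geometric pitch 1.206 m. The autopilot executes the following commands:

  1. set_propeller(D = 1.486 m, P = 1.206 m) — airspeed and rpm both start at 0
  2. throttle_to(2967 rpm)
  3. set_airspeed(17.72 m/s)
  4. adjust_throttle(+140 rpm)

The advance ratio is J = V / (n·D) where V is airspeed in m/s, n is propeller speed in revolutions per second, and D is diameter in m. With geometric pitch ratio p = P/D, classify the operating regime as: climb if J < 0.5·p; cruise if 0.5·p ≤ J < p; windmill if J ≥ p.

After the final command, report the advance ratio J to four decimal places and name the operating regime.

J = 0.2303, regime = climb

set_propeller: D = 1.486 m, P = 1.206 m (p = P/D = 0.811575); state ← (V=0, rpm=0)
throttle_to(2967): rpm ← 2967
set_airspeed(17.72): V ← 17.72 m/s
adjust_throttle(+140): rpm ← 2967 +140 = 3107
final state: V = 17.72 m/s, rpm = 3107 → n = rpm/60 = 51.783333 rev/s
J = V / (n·D) = 17.72 / (51.783333 × 1.486) = 0.230279
regime bands: climb J<0.4058 | cruise [0.4058, 0.8116) | windmill J≥0.8116
J = 0.2303 → climb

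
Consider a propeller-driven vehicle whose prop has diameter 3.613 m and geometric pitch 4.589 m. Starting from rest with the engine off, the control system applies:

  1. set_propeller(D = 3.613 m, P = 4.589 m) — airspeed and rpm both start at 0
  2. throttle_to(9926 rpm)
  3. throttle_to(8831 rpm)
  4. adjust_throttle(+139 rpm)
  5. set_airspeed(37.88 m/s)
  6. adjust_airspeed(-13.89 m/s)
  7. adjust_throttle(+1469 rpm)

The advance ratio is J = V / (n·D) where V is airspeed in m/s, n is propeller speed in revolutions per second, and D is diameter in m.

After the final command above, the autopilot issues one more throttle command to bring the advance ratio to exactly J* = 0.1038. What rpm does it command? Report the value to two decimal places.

rpm = 3838.10

set_propeller: D = 3.613 m, P = 4.589 m (p = P/D = 1.270136); state ← (V=0, rpm=0)
throttle_to(9926): rpm ← 9926
throttle_to(8831): rpm ← 8831
adjust_throttle(+139): rpm ← 8831 +139 = 8970
set_airspeed(37.88): V ← 37.88 m/s
adjust_airspeed(-13.89): V ← 37.88 -13.89 = 23.99 m/s
adjust_throttle(+1469): rpm ← 8970 +1469 = 10439
final state: V = 23.99 m/s, rpm = 10439 → n = rpm/60 = 173.983333 rev/s
target J* = 0.1038; solve J* = V/(n·D) for n: n = V/(J*·D) = 23.99/(0.1038 × 3.613) = 63.968318 rev/s
rpm = 60·n = 3838.099093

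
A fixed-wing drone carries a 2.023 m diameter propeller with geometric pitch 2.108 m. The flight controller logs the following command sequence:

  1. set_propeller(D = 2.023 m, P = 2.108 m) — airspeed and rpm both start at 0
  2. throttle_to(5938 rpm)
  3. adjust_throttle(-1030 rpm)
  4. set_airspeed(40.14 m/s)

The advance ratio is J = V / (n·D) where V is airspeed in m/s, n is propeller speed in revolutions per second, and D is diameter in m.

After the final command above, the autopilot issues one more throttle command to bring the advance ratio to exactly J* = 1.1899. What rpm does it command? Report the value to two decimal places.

rpm = 1000.51

set_propeller: D = 2.023 m, P = 2.108 m (p = P/D = 1.042017); state ← (V=0, rpm=0)
throttle_to(5938): rpm ← 5938
adjust_throttle(-1030): rpm ← 5938 -1030 = 4908
set_airspeed(40.14): V ← 40.14 m/s
final state: V = 40.14 m/s, rpm = 4908 → n = rpm/60 = 81.800000 rev/s
target J* = 1.1899; solve J* = V/(n·D) for n: n = V/(J*·D) = 40.14/(1.1899 × 2.023) = 16.675199 rev/s
rpm = 60·n = 1000.511929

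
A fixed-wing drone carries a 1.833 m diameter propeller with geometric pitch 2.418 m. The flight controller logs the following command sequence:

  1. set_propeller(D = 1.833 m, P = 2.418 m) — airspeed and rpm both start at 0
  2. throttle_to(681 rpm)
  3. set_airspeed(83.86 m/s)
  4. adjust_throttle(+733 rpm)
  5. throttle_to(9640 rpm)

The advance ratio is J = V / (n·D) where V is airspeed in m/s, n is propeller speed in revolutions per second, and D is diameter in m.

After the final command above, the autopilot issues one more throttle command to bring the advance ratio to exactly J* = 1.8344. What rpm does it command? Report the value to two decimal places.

set_propeller: D = 1.833 m, P = 2.418 m (p = P/D = 1.319149); state ← (V=0, rpm=0)
throttle_to(681): rpm ← 681
set_airspeed(83.86): V ← 83.86 m/s
adjust_throttle(+733): rpm ← 681 +733 = 1414
throttle_to(9640): rpm ← 9640
final state: V = 83.86 m/s, rpm = 9640 → n = rpm/60 = 160.666667 rev/s
target J* = 1.8344; solve J* = V/(n·D) for n: n = V/(J*·D) = 83.86/(1.8344 × 1.833) = 24.940109 rev/s
rpm = 60·n = 1496.406554

rpm = 1496.41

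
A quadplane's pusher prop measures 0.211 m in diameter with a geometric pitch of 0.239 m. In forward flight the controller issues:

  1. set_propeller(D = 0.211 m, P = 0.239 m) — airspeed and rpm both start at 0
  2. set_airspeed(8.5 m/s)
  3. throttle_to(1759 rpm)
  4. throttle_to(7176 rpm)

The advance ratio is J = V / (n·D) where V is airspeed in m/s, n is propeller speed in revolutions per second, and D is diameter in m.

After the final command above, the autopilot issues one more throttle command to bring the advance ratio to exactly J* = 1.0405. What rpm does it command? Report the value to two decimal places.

set_propeller: D = 0.211 m, P = 0.239 m (p = P/D = 1.132701); state ← (V=0, rpm=0)
set_airspeed(8.5): V ← 8.5 m/s
throttle_to(1759): rpm ← 1759
throttle_to(7176): rpm ← 7176
final state: V = 8.5 m/s, rpm = 7176 → n = rpm/60 = 119.600000 rev/s
target J* = 1.0405; solve J* = V/(n·D) for n: n = V/(J*·D) = 8.5/(1.0405 × 0.211) = 38.716348 rev/s
rpm = 60·n = 2322.980886

rpm = 2322.98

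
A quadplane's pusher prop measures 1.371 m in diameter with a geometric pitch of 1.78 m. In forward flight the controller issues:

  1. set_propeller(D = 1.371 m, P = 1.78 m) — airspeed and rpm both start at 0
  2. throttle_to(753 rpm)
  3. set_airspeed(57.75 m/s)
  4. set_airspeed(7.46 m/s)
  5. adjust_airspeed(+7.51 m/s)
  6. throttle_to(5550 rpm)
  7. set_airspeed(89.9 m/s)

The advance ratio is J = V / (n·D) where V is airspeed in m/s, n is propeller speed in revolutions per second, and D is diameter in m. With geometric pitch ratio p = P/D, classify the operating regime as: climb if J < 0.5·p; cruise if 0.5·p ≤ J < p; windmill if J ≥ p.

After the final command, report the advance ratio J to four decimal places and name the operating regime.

J = 0.7089, regime = cruise

set_propeller: D = 1.371 m, P = 1.78 m (p = P/D = 1.298322); state ← (V=0, rpm=0)
throttle_to(753): rpm ← 753
set_airspeed(57.75): V ← 57.75 m/s
set_airspeed(7.46): V ← 7.46 m/s
adjust_airspeed(+7.51): V ← 7.46 +7.51 = 14.97 m/s
throttle_to(5550): rpm ← 5550
set_airspeed(89.9): V ← 89.9 m/s
final state: V = 89.9 m/s, rpm = 5550 → n = rpm/60 = 92.500000 rev/s
J = V / (n·D) = 89.9 / (92.500000 × 1.371) = 0.708893
regime bands: climb J<0.6492 | cruise [0.6492, 1.2983) | windmill J≥1.2983
J = 0.7089 → cruise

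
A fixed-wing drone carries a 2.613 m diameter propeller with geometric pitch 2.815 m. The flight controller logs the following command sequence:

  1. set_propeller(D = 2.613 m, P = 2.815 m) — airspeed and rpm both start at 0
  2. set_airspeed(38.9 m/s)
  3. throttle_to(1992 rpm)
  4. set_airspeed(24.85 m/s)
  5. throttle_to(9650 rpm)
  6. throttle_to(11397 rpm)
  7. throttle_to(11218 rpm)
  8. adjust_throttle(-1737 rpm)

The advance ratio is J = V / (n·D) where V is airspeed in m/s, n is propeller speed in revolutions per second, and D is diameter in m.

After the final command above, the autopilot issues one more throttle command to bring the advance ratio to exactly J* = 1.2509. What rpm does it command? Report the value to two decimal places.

rpm = 456.16

set_propeller: D = 2.613 m, P = 2.815 m (p = P/D = 1.077306); state ← (V=0, rpm=0)
set_airspeed(38.9): V ← 38.9 m/s
throttle_to(1992): rpm ← 1992
set_airspeed(24.85): V ← 24.85 m/s
throttle_to(9650): rpm ← 9650
throttle_to(11397): rpm ← 11397
throttle_to(11218): rpm ← 11218
adjust_throttle(-1737): rpm ← 11218 -1737 = 9481
final state: V = 24.85 m/s, rpm = 9481 → n = rpm/60 = 158.016667 rev/s
target J* = 1.2509; solve J* = V/(n·D) for n: n = V/(J*·D) = 24.85/(1.2509 × 2.613) = 7.602639 rev/s
rpm = 60·n = 456.158363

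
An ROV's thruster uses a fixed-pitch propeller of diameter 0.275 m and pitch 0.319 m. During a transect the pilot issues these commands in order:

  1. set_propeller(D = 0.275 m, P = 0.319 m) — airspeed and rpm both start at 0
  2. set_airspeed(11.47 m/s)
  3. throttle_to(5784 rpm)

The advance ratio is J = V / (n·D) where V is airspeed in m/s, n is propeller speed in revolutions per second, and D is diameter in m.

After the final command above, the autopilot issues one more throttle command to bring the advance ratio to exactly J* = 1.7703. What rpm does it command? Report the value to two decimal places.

rpm = 1413.63

set_propeller: D = 0.275 m, P = 0.319 m (p = P/D = 1.160000); state ← (V=0, rpm=0)
set_airspeed(11.47): V ← 11.47 m/s
throttle_to(5784): rpm ← 5784
final state: V = 11.47 m/s, rpm = 5784 → n = rpm/60 = 96.400000 rev/s
target J* = 1.7703; solve J* = V/(n·D) for n: n = V/(J*·D) = 11.47/(1.7703 × 0.275) = 23.560465 rev/s
rpm = 60·n = 1413.627890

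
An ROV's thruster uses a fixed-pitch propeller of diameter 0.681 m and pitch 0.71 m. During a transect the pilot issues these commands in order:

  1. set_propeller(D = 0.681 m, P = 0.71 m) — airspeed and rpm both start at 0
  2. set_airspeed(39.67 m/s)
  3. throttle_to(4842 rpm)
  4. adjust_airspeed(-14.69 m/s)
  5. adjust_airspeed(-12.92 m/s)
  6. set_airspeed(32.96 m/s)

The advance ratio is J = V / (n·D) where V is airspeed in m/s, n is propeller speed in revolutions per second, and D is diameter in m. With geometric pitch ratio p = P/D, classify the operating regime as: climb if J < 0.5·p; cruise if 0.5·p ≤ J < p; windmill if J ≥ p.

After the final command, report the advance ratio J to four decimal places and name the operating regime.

set_propeller: D = 0.681 m, P = 0.71 m (p = P/D = 1.042584); state ← (V=0, rpm=0)
set_airspeed(39.67): V ← 39.67 m/s
throttle_to(4842): rpm ← 4842
adjust_airspeed(-14.69): V ← 39.67 -14.69 = 24.98 m/s
adjust_airspeed(-12.92): V ← 24.98 -12.92 = 12.06 m/s
set_airspeed(32.96): V ← 32.96 m/s
final state: V = 32.96 m/s, rpm = 4842 → n = rpm/60 = 80.700000 rev/s
J = V / (n·D) = 32.96 / (80.700000 × 0.681) = 0.599745
regime bands: climb J<0.5213 | cruise [0.5213, 1.0426) | windmill J≥1.0426
J = 0.5997 → cruise

J = 0.5997, regime = cruise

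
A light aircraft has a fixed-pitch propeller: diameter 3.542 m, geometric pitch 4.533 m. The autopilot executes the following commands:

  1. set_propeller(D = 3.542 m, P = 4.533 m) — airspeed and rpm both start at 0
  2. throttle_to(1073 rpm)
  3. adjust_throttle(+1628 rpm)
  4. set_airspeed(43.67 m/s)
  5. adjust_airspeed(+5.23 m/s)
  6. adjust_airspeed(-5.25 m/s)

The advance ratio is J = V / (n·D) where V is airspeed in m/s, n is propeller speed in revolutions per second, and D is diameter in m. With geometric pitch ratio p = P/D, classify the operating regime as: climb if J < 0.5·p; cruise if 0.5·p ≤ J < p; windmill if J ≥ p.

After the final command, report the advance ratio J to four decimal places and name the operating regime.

J = 0.2738, regime = climb

set_propeller: D = 3.542 m, P = 4.533 m (p = P/D = 1.279785); state ← (V=0, rpm=0)
throttle_to(1073): rpm ← 1073
adjust_throttle(+1628): rpm ← 1073 +1628 = 2701
set_airspeed(43.67): V ← 43.67 m/s
adjust_airspeed(+5.23): V ← 43.67 +5.23 = 48.9 m/s
adjust_airspeed(-5.25): V ← 48.9 -5.25 = 43.65 m/s
final state: V = 43.65 m/s, rpm = 2701 → n = rpm/60 = 45.016667 rev/s
J = V / (n·D) = 43.65 / (45.016667 × 3.542) = 0.273755
regime bands: climb J<0.6399 | cruise [0.6399, 1.2798) | windmill J≥1.2798
J = 0.2738 → climb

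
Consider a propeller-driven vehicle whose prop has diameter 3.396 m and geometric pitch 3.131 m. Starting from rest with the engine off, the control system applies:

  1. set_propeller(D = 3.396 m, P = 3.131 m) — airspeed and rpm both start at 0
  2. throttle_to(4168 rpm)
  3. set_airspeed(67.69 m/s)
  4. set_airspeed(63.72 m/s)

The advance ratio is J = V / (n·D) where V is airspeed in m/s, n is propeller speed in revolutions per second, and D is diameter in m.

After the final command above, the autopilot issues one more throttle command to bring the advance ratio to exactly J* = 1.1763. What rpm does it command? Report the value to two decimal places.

set_propeller: D = 3.396 m, P = 3.131 m (p = P/D = 0.921967); state ← (V=0, rpm=0)
throttle_to(4168): rpm ← 4168
set_airspeed(67.69): V ← 67.69 m/s
set_airspeed(63.72): V ← 63.72 m/s
final state: V = 63.72 m/s, rpm = 4168 → n = rpm/60 = 69.466667 rev/s
target J* = 1.1763; solve J* = V/(n·D) for n: n = V/(J*·D) = 63.72/(1.1763 × 3.396) = 15.951076 rev/s
rpm = 60·n = 957.064569

rpm = 957.06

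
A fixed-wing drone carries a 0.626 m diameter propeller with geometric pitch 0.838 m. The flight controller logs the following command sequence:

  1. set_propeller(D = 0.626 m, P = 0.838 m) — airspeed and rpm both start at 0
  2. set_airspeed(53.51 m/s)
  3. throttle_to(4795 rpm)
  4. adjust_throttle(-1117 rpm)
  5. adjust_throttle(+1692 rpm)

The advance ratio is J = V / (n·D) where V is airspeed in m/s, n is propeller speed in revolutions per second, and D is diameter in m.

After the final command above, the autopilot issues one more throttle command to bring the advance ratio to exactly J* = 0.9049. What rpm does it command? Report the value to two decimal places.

set_propeller: D = 0.626 m, P = 0.838 m (p = P/D = 1.338658); state ← (V=0, rpm=0)
set_airspeed(53.51): V ← 53.51 m/s
throttle_to(4795): rpm ← 4795
adjust_throttle(-1117): rpm ← 4795 -1117 = 3678
adjust_throttle(+1692): rpm ← 3678 +1692 = 5370
final state: V = 53.51 m/s, rpm = 5370 → n = rpm/60 = 89.500000 rev/s
target J* = 0.9049; solve J* = V/(n·D) for n: n = V/(J*·D) = 53.51/(0.9049 × 0.626) = 94.462629 rev/s
rpm = 60·n = 5667.757756

rpm = 5667.76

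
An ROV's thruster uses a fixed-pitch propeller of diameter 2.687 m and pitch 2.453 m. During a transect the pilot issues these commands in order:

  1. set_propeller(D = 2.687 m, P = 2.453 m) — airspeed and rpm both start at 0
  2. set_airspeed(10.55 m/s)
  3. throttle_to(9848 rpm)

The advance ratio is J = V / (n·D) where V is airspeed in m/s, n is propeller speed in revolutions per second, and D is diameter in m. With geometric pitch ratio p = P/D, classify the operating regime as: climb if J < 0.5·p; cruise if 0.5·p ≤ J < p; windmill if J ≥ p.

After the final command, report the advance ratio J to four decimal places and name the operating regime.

J = 0.0239, regime = climb

set_propeller: D = 2.687 m, P = 2.453 m (p = P/D = 0.912914); state ← (V=0, rpm=0)
set_airspeed(10.55): V ← 10.55 m/s
throttle_to(9848): rpm ← 9848
final state: V = 10.55 m/s, rpm = 9848 → n = rpm/60 = 164.133333 rev/s
J = V / (n·D) = 10.55 / (164.133333 × 2.687) = 0.023921
regime bands: climb J<0.4565 | cruise [0.4565, 0.9129) | windmill J≥0.9129
J = 0.0239 → climb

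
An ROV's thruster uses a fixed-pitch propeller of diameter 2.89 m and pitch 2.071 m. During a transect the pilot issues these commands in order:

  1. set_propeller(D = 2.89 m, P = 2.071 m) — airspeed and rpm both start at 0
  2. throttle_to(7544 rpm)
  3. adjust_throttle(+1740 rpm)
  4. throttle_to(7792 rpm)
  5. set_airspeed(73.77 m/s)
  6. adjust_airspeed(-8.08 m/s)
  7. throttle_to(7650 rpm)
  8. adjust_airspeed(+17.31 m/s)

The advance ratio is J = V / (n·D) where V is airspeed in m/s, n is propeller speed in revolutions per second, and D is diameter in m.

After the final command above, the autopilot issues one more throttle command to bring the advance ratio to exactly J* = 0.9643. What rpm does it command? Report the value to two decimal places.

rpm = 1786.98

set_propeller: D = 2.89 m, P = 2.071 m (p = P/D = 0.716609); state ← (V=0, rpm=0)
throttle_to(7544): rpm ← 7544
adjust_throttle(+1740): rpm ← 7544 +1740 = 9284
throttle_to(7792): rpm ← 7792
set_airspeed(73.77): V ← 73.77 m/s
adjust_airspeed(-8.08): V ← 73.77 -8.08 = 65.69 m/s
throttle_to(7650): rpm ← 7650
adjust_airspeed(+17.31): V ← 65.69 +17.31 = 83 m/s
final state: V = 83 m/s, rpm = 7650 → n = rpm/60 = 127.500000 rev/s
target J* = 0.9643; solve J* = V/(n·D) for n: n = V/(J*·D) = 83/(0.9643 × 2.89) = 29.782975 rev/s
rpm = 60·n = 1786.978524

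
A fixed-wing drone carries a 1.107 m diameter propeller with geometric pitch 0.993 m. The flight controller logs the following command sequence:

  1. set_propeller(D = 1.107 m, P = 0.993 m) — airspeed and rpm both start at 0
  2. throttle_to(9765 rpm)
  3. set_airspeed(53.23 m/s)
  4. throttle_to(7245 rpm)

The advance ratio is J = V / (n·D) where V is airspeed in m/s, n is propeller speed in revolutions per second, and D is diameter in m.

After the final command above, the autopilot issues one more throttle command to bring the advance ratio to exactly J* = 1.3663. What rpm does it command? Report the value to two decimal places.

rpm = 2111.61

set_propeller: D = 1.107 m, P = 0.993 m (p = P/D = 0.897019); state ← (V=0, rpm=0)
throttle_to(9765): rpm ← 9765
set_airspeed(53.23): V ← 53.23 m/s
throttle_to(7245): rpm ← 7245
final state: V = 53.23 m/s, rpm = 7245 → n = rpm/60 = 120.750000 rev/s
target J* = 1.3663; solve J* = V/(n·D) for n: n = V/(J*·D) = 53.23/(1.3663 × 1.107) = 35.193526 rev/s
rpm = 60·n = 2111.611543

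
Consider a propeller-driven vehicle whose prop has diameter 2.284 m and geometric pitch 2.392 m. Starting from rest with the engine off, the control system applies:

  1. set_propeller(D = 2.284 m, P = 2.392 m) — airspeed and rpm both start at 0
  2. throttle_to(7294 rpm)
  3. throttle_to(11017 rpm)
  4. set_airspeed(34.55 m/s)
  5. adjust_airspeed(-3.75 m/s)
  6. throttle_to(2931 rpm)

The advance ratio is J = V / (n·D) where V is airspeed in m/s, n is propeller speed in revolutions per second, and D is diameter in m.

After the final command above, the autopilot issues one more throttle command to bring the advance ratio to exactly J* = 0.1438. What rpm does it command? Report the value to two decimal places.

set_propeller: D = 2.284 m, P = 2.392 m (p = P/D = 1.047285); state ← (V=0, rpm=0)
throttle_to(7294): rpm ← 7294
throttle_to(11017): rpm ← 11017
set_airspeed(34.55): V ← 34.55 m/s
adjust_airspeed(-3.75): V ← 34.55 -3.75 = 30.8 m/s
throttle_to(2931): rpm ← 2931
final state: V = 30.8 m/s, rpm = 2931 → n = rpm/60 = 48.850000 rev/s
target J* = 0.1438; solve J* = V/(n·D) for n: n = V/(J*·D) = 30.8/(0.1438 × 2.284) = 93.776870 rev/s
rpm = 60·n = 5626.612171

rpm = 5626.61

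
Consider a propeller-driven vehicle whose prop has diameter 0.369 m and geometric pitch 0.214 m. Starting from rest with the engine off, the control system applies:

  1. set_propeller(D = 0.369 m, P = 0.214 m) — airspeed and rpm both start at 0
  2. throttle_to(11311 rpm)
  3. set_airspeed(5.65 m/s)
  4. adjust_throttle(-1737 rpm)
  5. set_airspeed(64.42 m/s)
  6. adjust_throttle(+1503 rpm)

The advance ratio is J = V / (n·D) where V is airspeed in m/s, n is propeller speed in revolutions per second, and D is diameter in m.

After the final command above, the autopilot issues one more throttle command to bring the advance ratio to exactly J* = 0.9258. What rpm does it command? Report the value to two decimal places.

set_propeller: D = 0.369 m, P = 0.214 m (p = P/D = 0.579946); state ← (V=0, rpm=0)
throttle_to(11311): rpm ← 11311
set_airspeed(5.65): V ← 5.65 m/s
adjust_throttle(-1737): rpm ← 11311 -1737 = 9574
set_airspeed(64.42): V ← 64.42 m/s
adjust_throttle(+1503): rpm ← 9574 +1503 = 11077
final state: V = 64.42 m/s, rpm = 11077 → n = rpm/60 = 184.616667 rev/s
target J* = 0.9258; solve J* = V/(n·D) for n: n = V/(J*·D) = 64.42/(0.9258 × 0.369) = 188.571987 rev/s
rpm = 60·n = 11314.319235

rpm = 11314.32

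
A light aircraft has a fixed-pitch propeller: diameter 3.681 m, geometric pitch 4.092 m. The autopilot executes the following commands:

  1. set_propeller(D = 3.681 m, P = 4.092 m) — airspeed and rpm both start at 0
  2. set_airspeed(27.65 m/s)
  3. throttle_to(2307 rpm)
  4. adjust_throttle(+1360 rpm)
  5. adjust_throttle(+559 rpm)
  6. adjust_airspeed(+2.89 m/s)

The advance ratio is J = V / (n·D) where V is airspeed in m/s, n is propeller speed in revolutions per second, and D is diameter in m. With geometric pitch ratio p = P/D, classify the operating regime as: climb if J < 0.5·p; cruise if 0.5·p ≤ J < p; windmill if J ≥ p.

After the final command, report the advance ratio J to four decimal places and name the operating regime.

J = 0.1178, regime = climb

set_propeller: D = 3.681 m, P = 4.092 m (p = P/D = 1.111654); state ← (V=0, rpm=0)
set_airspeed(27.65): V ← 27.65 m/s
throttle_to(2307): rpm ← 2307
adjust_throttle(+1360): rpm ← 2307 +1360 = 3667
adjust_throttle(+559): rpm ← 3667 +559 = 4226
adjust_airspeed(+2.89): V ← 27.65 +2.89 = 30.54 m/s
final state: V = 30.54 m/s, rpm = 4226 → n = rpm/60 = 70.433333 rev/s
J = V / (n·D) = 30.54 / (70.433333 × 3.681) = 0.117794
regime bands: climb J<0.5558 | cruise [0.5558, 1.1117) | windmill J≥1.1117
J = 0.1178 → climb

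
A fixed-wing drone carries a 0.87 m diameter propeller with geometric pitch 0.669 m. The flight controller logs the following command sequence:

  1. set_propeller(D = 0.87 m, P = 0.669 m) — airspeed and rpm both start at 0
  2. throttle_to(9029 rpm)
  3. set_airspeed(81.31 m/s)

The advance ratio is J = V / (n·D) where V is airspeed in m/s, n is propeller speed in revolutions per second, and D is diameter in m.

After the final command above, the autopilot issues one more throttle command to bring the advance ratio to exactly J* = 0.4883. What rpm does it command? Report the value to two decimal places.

set_propeller: D = 0.87 m, P = 0.669 m (p = P/D = 0.768966); state ← (V=0, rpm=0)
throttle_to(9029): rpm ← 9029
set_airspeed(81.31): V ← 81.31 m/s
final state: V = 81.31 m/s, rpm = 9029 → n = rpm/60 = 150.483333 rev/s
target J* = 0.4883; solve J* = V/(n·D) for n: n = V/(J*·D) = 81.31/(0.4883 × 0.87) = 191.398260 rev/s
rpm = 60·n = 11483.895570

rpm = 11483.90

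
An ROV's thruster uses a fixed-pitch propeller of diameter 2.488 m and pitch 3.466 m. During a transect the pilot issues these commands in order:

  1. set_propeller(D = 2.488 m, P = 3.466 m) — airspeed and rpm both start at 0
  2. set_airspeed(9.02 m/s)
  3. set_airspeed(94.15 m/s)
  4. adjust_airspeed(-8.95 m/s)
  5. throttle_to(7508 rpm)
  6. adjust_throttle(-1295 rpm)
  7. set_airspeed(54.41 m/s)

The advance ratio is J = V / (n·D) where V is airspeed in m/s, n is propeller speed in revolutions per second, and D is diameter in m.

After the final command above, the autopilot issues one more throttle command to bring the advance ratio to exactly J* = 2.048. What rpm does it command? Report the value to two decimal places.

set_propeller: D = 2.488 m, P = 3.466 m (p = P/D = 1.393087); state ← (V=0, rpm=0)
set_airspeed(9.02): V ← 9.02 m/s
set_airspeed(94.15): V ← 94.15 m/s
adjust_airspeed(-8.95): V ← 94.15 -8.95 = 85.2 m/s
throttle_to(7508): rpm ← 7508
adjust_throttle(-1295): rpm ← 7508 -1295 = 6213
set_airspeed(54.41): V ← 54.41 m/s
final state: V = 54.41 m/s, rpm = 6213 → n = rpm/60 = 103.550000 rev/s
target J* = 2.048; solve J* = V/(n·D) for n: n = V/(J*·D) = 54.41/(2.048 × 2.488) = 10.678209 rev/s
rpm = 60·n = 640.692512

rpm = 640.69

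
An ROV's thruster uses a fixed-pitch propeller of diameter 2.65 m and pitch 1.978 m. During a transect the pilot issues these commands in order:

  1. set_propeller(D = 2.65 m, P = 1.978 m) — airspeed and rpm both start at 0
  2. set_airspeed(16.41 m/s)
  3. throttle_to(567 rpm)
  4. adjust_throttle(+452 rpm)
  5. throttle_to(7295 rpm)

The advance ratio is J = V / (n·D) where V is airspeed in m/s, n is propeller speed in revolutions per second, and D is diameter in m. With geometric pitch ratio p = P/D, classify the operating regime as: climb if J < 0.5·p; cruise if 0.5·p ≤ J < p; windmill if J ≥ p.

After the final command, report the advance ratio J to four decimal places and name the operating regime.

set_propeller: D = 2.65 m, P = 1.978 m (p = P/D = 0.746415); state ← (V=0, rpm=0)
set_airspeed(16.41): V ← 16.41 m/s
throttle_to(567): rpm ← 567
adjust_throttle(+452): rpm ← 567 +452 = 1019
throttle_to(7295): rpm ← 7295
final state: V = 16.41 m/s, rpm = 7295 → n = rpm/60 = 121.583333 rev/s
J = V / (n·D) = 16.41 / (121.583333 × 2.65) = 0.050932
regime bands: climb J<0.3732 | cruise [0.3732, 0.7464) | windmill J≥0.7464
J = 0.0509 → climb

J = 0.0509, regime = climb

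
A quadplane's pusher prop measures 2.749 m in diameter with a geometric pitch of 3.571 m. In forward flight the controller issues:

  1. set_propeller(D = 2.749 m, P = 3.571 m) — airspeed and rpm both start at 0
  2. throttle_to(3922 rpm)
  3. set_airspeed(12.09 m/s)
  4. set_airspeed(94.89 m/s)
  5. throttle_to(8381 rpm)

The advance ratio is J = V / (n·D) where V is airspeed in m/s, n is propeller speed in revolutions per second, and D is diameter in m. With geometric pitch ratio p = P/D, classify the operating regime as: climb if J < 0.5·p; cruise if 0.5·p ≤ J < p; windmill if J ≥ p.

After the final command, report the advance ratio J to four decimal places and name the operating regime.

J = 0.2471, regime = climb

set_propeller: D = 2.749 m, P = 3.571 m (p = P/D = 1.299018); state ← (V=0, rpm=0)
throttle_to(3922): rpm ← 3922
set_airspeed(12.09): V ← 12.09 m/s
set_airspeed(94.89): V ← 94.89 m/s
throttle_to(8381): rpm ← 8381
final state: V = 94.89 m/s, rpm = 8381 → n = rpm/60 = 139.683333 rev/s
J = V / (n·D) = 94.89 / (139.683333 × 2.749) = 0.247116
regime bands: climb J<0.6495 | cruise [0.6495, 1.2990) | windmill J≥1.2990
J = 0.2471 → climb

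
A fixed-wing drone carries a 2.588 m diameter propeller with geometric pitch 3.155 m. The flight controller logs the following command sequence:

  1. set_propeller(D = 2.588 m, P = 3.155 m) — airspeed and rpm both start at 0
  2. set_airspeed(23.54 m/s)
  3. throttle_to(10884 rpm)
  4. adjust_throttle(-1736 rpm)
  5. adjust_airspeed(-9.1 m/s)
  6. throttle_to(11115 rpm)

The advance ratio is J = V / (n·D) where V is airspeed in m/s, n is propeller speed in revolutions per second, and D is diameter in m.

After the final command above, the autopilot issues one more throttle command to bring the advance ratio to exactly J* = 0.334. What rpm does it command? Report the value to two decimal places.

rpm = 1002.32

set_propeller: D = 2.588 m, P = 3.155 m (p = P/D = 1.219088); state ← (V=0, rpm=0)
set_airspeed(23.54): V ← 23.54 m/s
throttle_to(10884): rpm ← 10884
adjust_throttle(-1736): rpm ← 10884 -1736 = 9148
adjust_airspeed(-9.1): V ← 23.54 -9.1 = 14.44 m/s
throttle_to(11115): rpm ← 11115
final state: V = 14.44 m/s, rpm = 11115 → n = rpm/60 = 185.250000 rev/s
target J* = 0.334; solve J* = V/(n·D) for n: n = V/(J*·D) = 14.44/(0.334 × 2.588) = 16.705384 rev/s
rpm = 60·n = 1002.323020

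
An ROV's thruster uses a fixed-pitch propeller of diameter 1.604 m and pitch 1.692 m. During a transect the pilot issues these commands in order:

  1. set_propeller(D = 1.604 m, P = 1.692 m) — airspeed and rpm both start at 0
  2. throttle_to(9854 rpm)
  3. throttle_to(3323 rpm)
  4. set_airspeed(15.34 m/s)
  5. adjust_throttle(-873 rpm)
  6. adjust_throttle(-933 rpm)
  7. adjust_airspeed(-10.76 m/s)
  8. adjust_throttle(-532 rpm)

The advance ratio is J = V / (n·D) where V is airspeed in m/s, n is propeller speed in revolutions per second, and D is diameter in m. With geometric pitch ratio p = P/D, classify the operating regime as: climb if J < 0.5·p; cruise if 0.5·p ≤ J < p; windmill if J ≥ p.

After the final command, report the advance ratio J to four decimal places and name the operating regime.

J = 0.1739, regime = climb

set_propeller: D = 1.604 m, P = 1.692 m (p = P/D = 1.054863); state ← (V=0, rpm=0)
throttle_to(9854): rpm ← 9854
throttle_to(3323): rpm ← 3323
set_airspeed(15.34): V ← 15.34 m/s
adjust_throttle(-873): rpm ← 3323 -873 = 2450
adjust_throttle(-933): rpm ← 2450 -933 = 1517
adjust_airspeed(-10.76): V ← 15.34 -10.76 = 4.58 m/s
adjust_throttle(-532): rpm ← 1517 -532 = 985
final state: V = 4.58 m/s, rpm = 985 → n = rpm/60 = 16.416667 rev/s
J = V / (n·D) = 4.58 / (16.416667 × 1.604) = 0.173931
regime bands: climb J<0.5274 | cruise [0.5274, 1.0549) | windmill J≥1.0549
J = 0.1739 → climb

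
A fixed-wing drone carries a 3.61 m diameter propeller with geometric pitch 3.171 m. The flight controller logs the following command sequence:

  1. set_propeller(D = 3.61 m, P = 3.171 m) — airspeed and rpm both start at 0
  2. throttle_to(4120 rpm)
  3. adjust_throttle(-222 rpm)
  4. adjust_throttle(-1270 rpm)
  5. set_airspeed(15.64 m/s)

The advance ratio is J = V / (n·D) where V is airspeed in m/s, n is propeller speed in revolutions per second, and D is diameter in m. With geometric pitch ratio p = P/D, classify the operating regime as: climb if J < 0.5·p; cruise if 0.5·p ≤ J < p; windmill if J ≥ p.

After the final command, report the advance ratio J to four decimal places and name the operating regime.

set_propeller: D = 3.61 m, P = 3.171 m (p = P/D = 0.878393); state ← (V=0, rpm=0)
throttle_to(4120): rpm ← 4120
adjust_throttle(-222): rpm ← 4120 -222 = 3898
adjust_throttle(-1270): rpm ← 3898 -1270 = 2628
set_airspeed(15.64): V ← 15.64 m/s
final state: V = 15.64 m/s, rpm = 2628 → n = rpm/60 = 43.800000 rev/s
J = V / (n·D) = 15.64 / (43.800000 × 3.61) = 0.098913
regime bands: climb J<0.4392 | cruise [0.4392, 0.8784) | windmill J≥0.8784
J = 0.0989 → climb

J = 0.0989, regime = climb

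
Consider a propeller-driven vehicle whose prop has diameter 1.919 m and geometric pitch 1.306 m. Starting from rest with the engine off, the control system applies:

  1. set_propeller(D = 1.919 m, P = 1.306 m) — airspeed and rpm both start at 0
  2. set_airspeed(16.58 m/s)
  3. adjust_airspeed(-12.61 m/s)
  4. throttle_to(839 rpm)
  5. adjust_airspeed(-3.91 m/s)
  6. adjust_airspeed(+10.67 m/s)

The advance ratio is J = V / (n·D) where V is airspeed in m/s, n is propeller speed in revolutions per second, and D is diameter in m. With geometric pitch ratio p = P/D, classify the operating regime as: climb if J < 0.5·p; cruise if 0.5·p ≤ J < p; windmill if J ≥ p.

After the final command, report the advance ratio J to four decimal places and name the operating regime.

set_propeller: D = 1.919 m, P = 1.306 m (p = P/D = 0.680563); state ← (V=0, rpm=0)
set_airspeed(16.58): V ← 16.58 m/s
adjust_airspeed(-12.61): V ← 16.58 -12.61 = 3.97 m/s
throttle_to(839): rpm ← 839
adjust_airspeed(-3.91): V ← 3.97 -3.91 = 0.06 m/s
adjust_airspeed(+10.67): V ← 0.06 +10.67 = 10.73 m/s
final state: V = 10.73 m/s, rpm = 839 → n = rpm/60 = 13.983333 rev/s
J = V / (n·D) = 10.73 / (13.983333 × 1.919) = 0.399866
regime bands: climb J<0.3403 | cruise [0.3403, 0.6806) | windmill J≥0.6806
J = 0.3999 → cruise

J = 0.3999, regime = cruise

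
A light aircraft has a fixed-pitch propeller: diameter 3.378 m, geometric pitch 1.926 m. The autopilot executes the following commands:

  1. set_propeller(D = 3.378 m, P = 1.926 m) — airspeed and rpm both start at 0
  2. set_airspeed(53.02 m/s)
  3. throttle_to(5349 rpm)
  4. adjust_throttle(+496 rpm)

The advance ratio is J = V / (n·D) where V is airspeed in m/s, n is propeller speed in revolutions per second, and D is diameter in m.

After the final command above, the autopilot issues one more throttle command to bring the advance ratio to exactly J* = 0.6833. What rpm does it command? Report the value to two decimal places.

rpm = 1378.22

set_propeller: D = 3.378 m, P = 1.926 m (p = P/D = 0.570160); state ← (V=0, rpm=0)
set_airspeed(53.02): V ← 53.02 m/s
throttle_to(5349): rpm ← 5349
adjust_throttle(+496): rpm ← 5349 +496 = 5845
final state: V = 53.02 m/s, rpm = 5845 → n = rpm/60 = 97.416667 rev/s
target J* = 0.6833; solve J* = V/(n·D) for n: n = V/(J*·D) = 53.02/(0.6833 × 3.378) = 22.970405 rev/s
rpm = 60·n = 1378.224316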